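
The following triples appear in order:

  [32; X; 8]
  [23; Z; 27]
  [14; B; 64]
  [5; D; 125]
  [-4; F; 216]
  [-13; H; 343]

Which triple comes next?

[-22; J; 512]

First component: −9 each step, so 32, 23, 14, 5, -4, -13 → -22.
Letter — letters move forward 2 places in the alphabet, wrapping Z→A: X, Z, B, D, F, H → J.
Third component — perfect cubes: 2³, 3³, 4³, …: 8, 27, 64, 125, 216, 343 → 512.
So the next triple is [-22; J; 512].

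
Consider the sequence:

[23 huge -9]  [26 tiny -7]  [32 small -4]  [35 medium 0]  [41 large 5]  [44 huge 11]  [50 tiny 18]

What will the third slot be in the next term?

26

First slot goes 23, 26, 32, 35, 41, 44, 50 → 53 (alternating steps +3, +6, +3, +6, …).
Size: huge, tiny, small, medium, large, huge, tiny → small (repeats huge → tiny → small → medium → large).
Third slot — differences are 2, 3, 4, … (increasing by 1 each time): -9, -7, -4, 0, 5, 11, 18 → 26.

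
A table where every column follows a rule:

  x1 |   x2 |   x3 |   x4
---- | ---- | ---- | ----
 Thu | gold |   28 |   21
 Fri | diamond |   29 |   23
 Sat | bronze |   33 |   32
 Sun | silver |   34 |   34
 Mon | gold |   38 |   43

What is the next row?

Tue  diamond  39  45

Column x1: Thu, Fri, Sat, Sun, Mon → Tue (runs through the weekdays Mon→Sun).
Column x2: repeats gold → diamond → bronze → silver; gold, diamond, bronze, silver, gold → diamond.
Column x3 goes 28, 29, 33, 34, 38 → 39 (alternating steps +1, +4, +1, +4, …).
For the column x4, alternating steps +2, +9, +2, +9, …: 21, 23, 32, 34, 43 → 45.
Putting it together: Tue  diamond  39  45.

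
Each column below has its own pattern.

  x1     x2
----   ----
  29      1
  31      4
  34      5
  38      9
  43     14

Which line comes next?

49  23

Column x1 — differences are 2, 3, 4, … (increasing by 1 each time): 29, 31, 34, 38, 43 → 49.
Column x2: each term is the sum of the two before it; 1, 4, 5, 9, 14 → 23.
So the next line is 49  23.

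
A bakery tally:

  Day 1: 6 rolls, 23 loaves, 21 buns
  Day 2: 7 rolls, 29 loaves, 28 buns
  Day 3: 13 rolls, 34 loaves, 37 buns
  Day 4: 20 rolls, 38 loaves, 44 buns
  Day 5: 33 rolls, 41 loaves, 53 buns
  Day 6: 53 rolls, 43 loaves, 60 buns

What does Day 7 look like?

86 rolls, 44 loaves, 69 buns

Rolls: 6, 7, 13, 20, 33, 53 → 86 (each term is the sum of the two before it).
For the loaves, differences are 6, 5, 4, … (decreasing by 1 each time): 23, 29, 34, 38, 41, 43 → 44.
Buns: alternating steps +7, +9, +7, +9, …, so 21, 28, 37, 44, 53, 60 → 69.
So the next record is 86 rolls, 44 loaves, 69 buns.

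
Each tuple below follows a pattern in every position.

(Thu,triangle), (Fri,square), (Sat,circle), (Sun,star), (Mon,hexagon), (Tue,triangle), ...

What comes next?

(Wed,square)

Day: runs through the weekdays Mon→Sun, so Thu, Fri, Sat, Sun, Mon, Tue → Wed.
Shape: triangle, square, circle, star, hexagon, triangle → square (repeats triangle → square → circle → star → hexagon).
So the next tuple is (Wed,square).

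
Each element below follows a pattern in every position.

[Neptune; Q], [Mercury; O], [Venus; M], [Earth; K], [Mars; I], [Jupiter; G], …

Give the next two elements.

Planet goes Neptune, Mercury, Venus, Earth, Mars, Jupiter → Saturn → Uranus (runs through the planets Mercury→Neptune).
Letter — letters move back 2 places in the alphabet: Q, O, M, K, I, G → E → C.
So the next two elements are [Saturn; E] and [Uranus; C].

[Saturn; E], [Uranus; C]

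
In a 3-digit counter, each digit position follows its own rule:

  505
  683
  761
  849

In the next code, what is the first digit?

9

First digit: +1 each step, mod 10; 5, 6, 7, 8 → 9.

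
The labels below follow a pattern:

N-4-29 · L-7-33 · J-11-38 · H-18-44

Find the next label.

F-29-51

Letter: N, L, J, H → F (letters move back 2 places in the alphabet).
Second component: each term is the sum of the two before it, so 4, 7, 11, 18 → 29.
Third component: differences are 4, 5, 6, … (increasing by 1 each time); 29, 33, 38, 44 → 51.
Combining the parts gives F-29-51.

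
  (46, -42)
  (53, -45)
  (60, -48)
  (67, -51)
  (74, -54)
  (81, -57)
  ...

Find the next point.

(88, -60)

For the first value, +7 each step: 46, 53, 60, 67, 74, 81 → 88.
Second value: −3 each step; -42, -45, -48, -51, -54, -57 → -60.
So the next point is (88, -60).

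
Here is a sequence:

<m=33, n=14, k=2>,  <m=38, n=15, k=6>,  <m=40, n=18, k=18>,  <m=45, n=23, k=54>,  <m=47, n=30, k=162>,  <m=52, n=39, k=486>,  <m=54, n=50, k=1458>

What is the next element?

M — alternating steps +5, +2, +5, +2, …: 33, 38, 40, 45, 47, 52, 54 → 59.
For the n, differences are 1, 3, 5, … (increasing by 2 each time): 14, 15, 18, 23, 30, 39, 50 → 63.
K goes 2, 6, 18, 54, 162, 486, 1458 → 4374 (×3 each step).
Combining the parts gives <m=59, n=63, k=4374>.

<m=59, n=63, k=4374>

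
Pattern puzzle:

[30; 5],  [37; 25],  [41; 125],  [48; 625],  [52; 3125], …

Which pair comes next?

First part goes 30, 37, 41, 48, 52 → 59 (alternating steps +7, +4, +7, +4, …).
For the second part, ×5 each step: 5, 25, 125, 625, 3125 → 15625.
Combining the parts gives [59; 15625].

[59; 15625]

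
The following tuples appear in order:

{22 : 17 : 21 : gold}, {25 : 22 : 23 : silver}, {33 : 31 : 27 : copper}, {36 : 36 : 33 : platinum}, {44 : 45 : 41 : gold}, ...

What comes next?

First component goes 22, 25, 33, 36, 44 → 47 (alternating steps +3, +8, +3, +8, …).
For the second component, alternating steps +5, +9, +5, +9, …: 17, 22, 31, 36, 45 → 50.
Third component: differences are 2, 4, 6, … (increasing by 2 each time); 21, 23, 27, 33, 41 → 51.
Metal: repeats gold → silver → copper → platinum, so gold, silver, copper, platinum, gold → silver.
Combining the parts gives {47 : 50 : 51 : silver}.

{47 : 50 : 51 : silver}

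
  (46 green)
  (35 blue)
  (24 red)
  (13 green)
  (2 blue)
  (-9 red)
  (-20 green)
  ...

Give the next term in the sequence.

(-31 blue)

First value: −11 each step; 46, 35, 24, 13, 2, -9, -20 → -31.
Colour goes green, blue, red, green, blue, red, green → blue (repeats green → blue → red).
Putting it together: (-31 blue).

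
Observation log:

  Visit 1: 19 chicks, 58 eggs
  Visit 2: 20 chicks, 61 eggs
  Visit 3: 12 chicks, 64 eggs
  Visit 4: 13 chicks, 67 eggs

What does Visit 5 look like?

5 chicks, 70 eggs

For the chicks, alternating steps +1, −8, +1, −8, …: 19, 20, 12, 13 → 5.
For the eggs, +3 each step: 58, 61, 64, 67 → 70.
Putting it together: 5 chicks, 70 eggs.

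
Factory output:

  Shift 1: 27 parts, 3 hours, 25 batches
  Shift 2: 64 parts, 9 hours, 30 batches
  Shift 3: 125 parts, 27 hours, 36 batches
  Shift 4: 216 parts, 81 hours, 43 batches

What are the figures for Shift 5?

343 parts, 243 hours, 51 batches

Parts goes 27, 64, 125, 216 → 343 (perfect cubes: 3³, 4³, 5³, …).
Hours: ×3 each step; 3, 9, 27, 81 → 243.
Batches: 25, 30, 36, 43 → 51 (differences are 5, 6, 7, … (increasing by 1 each time)).
Combining the parts gives 343 parts, 243 hours, 51 batches.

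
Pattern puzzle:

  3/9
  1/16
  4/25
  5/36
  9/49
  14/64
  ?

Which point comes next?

First coordinate goes 3, 1, 4, 5, 9, 14 → 23 (each term is the sum of the two before it).
Second coordinate: perfect squares: 3², 4², 5², …; 9, 16, 25, 36, 49, 64 → 81.
Putting it together: 23/81.

23/81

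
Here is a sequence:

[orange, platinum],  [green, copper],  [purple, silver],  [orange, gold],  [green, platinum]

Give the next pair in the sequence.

[purple, copper]

Colour: repeats orange → green → purple, so orange, green, purple, orange, green → purple.
For the metal, repeats platinum → copper → silver → gold: platinum, copper, silver, gold, platinum → copper.
Combining the parts gives [purple, copper].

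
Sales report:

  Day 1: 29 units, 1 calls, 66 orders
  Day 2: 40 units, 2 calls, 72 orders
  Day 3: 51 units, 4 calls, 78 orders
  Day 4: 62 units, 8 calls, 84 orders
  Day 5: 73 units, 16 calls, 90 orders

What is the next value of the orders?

Units: 29, 40, 51, 62, 73 → 84 (+11 each step).
Calls: 1, 2, 4, 8, 16 → 32 (×2 each step).
Orders: +6 each step; 66, 72, 78, 84, 90 → 96.

96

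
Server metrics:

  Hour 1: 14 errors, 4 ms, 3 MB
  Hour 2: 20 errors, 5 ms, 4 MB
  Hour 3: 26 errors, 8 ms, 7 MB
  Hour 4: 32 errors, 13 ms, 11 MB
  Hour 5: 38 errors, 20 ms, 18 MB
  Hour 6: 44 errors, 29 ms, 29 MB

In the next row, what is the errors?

Errors: +6 each step; 14, 20, 26, 32, 38, 44 → 50.

50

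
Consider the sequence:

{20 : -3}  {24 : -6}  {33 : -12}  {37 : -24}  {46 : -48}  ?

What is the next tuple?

{50 : -96}

First value: alternating steps +4, +9, +4, +9, …; 20, 24, 33, 37, 46 → 50.
Second value goes -3, -6, -12, -24, -48 → -96 (×2 each step).
Combining the parts gives {50 : -96}.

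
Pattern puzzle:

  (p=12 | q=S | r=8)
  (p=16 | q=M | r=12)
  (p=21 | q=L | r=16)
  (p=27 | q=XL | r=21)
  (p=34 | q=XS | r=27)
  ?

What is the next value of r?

P — differences are 4, 5, 6, … (increasing by 1 each time): 12, 16, 21, 27, 34 → 42.
Q goes S, M, L, XL, XS → S (runs through clothing sizes XS→XL).
R: always the previous value of the p; 8, 12, 16, 21, 27 → 34.

34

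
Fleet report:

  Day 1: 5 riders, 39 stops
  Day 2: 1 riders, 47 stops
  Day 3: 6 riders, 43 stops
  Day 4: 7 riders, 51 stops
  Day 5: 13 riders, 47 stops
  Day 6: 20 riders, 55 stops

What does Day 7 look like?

33 riders, 51 stops

Riders — each term is the sum of the two before it: 5, 1, 6, 7, 13, 20 → 33.
Stops: alternating steps +8, −4, +8, −4, …, so 39, 47, 43, 51, 47, 55 → 51.
Putting it together: 33 riders, 51 stops.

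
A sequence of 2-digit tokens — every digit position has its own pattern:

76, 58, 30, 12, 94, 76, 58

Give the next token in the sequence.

For the first digit, −2 each step, mod 10: 7, 5, 3, 1, 9, 7, 5 → 3.
Second digit — +2 each step, mod 10: 6, 8, 0, 2, 4, 6, 8 → 0.
Putting it together: 30.

30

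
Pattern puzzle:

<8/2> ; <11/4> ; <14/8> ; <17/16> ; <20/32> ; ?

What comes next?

<23/64>

First coordinate goes 8, 11, 14, 17, 20 → 23 (+3 each step).
Second coordinate goes 2, 4, 8, 16, 32 → 64 (×2 each step).
So the next element is <23/64>.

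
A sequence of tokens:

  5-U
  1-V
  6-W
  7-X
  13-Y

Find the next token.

First component — each term is the sum of the two before it: 5, 1, 6, 7, 13 → 20.
Letter: letters move forward 1 place in the alphabet, so U, V, W, X, Y → Z.
Combining the parts gives 20-Z.

20-Z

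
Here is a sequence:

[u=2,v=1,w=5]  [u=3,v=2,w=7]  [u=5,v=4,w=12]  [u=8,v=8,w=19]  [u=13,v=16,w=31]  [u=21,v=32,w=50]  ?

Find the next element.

[u=34,v=64,w=81]

For the u, each term is the sum of the two before it: 2, 3, 5, 8, 13, 21 → 34.
V: ×2 each step; 1, 2, 4, 8, 16, 32 → 64.
W: 5, 7, 12, 19, 31, 50 → 81 (each term is the sum of the two before it).
So the next element is [u=34,v=64,w=81].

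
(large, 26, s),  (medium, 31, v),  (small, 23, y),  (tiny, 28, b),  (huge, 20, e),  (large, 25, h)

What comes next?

(medium, 17, k)

Size: repeats large → medium → small → tiny → huge; large, medium, small, tiny, huge, large → medium.
Second entry: alternating steps +5, −8, +5, −8, …; 26, 31, 23, 28, 20, 25 → 17.
Letter — letters move forward 3 places in the alphabet, wrapping Z→A: s, v, y, b, e, h → k.
Combining the parts gives (medium, 17, k).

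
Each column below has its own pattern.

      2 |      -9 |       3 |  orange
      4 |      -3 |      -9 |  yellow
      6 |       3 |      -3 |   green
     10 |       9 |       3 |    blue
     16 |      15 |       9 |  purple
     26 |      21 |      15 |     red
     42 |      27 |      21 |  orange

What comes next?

68  33  27  yellow

For the first component, each term is the sum of the two before it: 2, 4, 6, 10, 16, 26, 42 → 68.
Second component goes -9, -3, 3, 9, 15, 21, 27 → 33 (+6 each step).
Third component: 3, -9, -3, 3, 9, 15, 21 → 27 (always the previous value of the second component).
Colour goes orange, yellow, green, blue, purple, red, orange → yellow (repeats orange → yellow → green → blue → purple → red).
Putting it together: 68  33  27  yellow.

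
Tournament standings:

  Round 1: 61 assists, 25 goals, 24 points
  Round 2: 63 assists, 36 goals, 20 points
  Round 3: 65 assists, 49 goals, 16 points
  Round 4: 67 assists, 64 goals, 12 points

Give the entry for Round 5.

Assists: +2 each step, so 61, 63, 65, 67 → 69.
Goals: perfect squares: 5², 6², 7², …, so 25, 36, 49, 64 → 81.
For the points, −4 each step: 24, 20, 16, 12 → 8.
So the next record is 69 assists, 81 goals, 8 points.

69 assists, 81 goals, 8 points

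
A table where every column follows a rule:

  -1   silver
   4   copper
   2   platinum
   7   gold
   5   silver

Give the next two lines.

10  copper; 8  platinum

First component: alternating steps +5, −2, +5, −2, …, so -1, 4, 2, 7, 5 → 10 → 8.
Metal goes silver, copper, platinum, gold, silver → copper → platinum (repeats silver → copper → platinum → gold).
So the next two lines are 10  copper and 8  platinum.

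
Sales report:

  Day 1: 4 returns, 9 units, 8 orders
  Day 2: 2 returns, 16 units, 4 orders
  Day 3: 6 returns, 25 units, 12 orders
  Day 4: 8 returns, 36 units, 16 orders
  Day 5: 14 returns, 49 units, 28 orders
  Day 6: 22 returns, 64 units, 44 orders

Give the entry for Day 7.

Returns: each term is the sum of the two before it; 4, 2, 6, 8, 14, 22 → 36.
For the units, perfect squares: 3², 4², 5², …: 9, 16, 25, 36, 49, 64 → 81.
For the orders, always 2 × the returns: 8, 4, 12, 16, 28, 44 → 72.
So the next line is 36 returns, 81 units, 72 orders.

36 returns, 81 units, 72 orders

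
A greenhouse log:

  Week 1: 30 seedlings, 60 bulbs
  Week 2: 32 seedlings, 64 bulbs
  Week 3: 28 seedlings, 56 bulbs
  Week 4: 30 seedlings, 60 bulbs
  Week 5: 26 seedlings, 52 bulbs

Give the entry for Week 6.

Seedlings — alternating steps +2, −4, +2, −4, …: 30, 32, 28, 30, 26 → 28.
Bulbs: 60, 64, 56, 60, 52 → 56 (always 2 × the seedlings).
Putting it together: 28 seedlings, 56 bulbs.

28 seedlings, 56 bulbs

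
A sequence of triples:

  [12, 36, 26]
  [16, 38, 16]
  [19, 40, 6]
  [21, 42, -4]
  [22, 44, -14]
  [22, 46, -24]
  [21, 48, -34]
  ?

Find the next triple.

First entry: differences are 4, 3, 2, … (decreasing by 1 each time), so 12, 16, 19, 21, 22, 22, 21 → 19.
For the second entry, +2 each step: 36, 38, 40, 42, 44, 46, 48 → 50.
Third entry: 26, 16, 6, -4, -14, -24, -34 → -44 (−10 each step).
So the next triple is [19, 50, -44].

[19, 50, -44]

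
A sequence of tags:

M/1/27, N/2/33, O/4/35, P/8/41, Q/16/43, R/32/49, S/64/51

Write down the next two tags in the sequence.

Letter: letters move forward 1 place in the alphabet, so M, N, O, P, Q, R, S → T → U.
Second component: 1, 2, 4, 8, 16, 32, 64 → 128 → 256 (×2 each step).
Third component goes 27, 33, 35, 41, 43, 49, 51 → 57 → 59 (alternating steps +6, +2, +6, +2, …).
Putting the parts together: T/128/57 and then U/256/59.

T/128/57, U/256/59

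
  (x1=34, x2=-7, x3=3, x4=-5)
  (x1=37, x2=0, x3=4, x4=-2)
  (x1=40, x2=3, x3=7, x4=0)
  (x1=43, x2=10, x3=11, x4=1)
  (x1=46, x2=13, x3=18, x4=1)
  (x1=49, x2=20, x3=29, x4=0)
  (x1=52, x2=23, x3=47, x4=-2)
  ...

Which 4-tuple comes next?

(x1=55, x2=30, x3=76, x4=-5)

X1: +3 each step; 34, 37, 40, 43, 46, 49, 52 → 55.
X2 — alternating steps +7, +3, +7, +3, …: -7, 0, 3, 10, 13, 20, 23 → 30.
X3 goes 3, 4, 7, 11, 18, 29, 47 → 76 (each term is the sum of the two before it).
X4 goes -5, -2, 0, 1, 1, 0, -2 → -5 (differences are 3, 2, 1, … (decreasing by 1 each time)).
So the next 4-tuple is (x1=55, x2=30, x3=76, x4=-5).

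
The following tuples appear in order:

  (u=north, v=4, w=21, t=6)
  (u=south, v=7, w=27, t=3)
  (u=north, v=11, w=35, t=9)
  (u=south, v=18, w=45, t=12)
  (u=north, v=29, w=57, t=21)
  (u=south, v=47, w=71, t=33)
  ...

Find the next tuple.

(u=north, v=76, w=87, t=54)

U goes north, south, north, south, north, south → north (alternates north ↔ south).
V — each term is the sum of the two before it: 4, 7, 11, 18, 29, 47 → 76.
For the w, differences are 6, 8, 10, … (increasing by 2 each time): 21, 27, 35, 45, 57, 71 → 87.
T: each term is the sum of the two before it; 6, 3, 9, 12, 21, 33 → 54.
Combining the parts gives (u=north, v=76, w=87, t=54).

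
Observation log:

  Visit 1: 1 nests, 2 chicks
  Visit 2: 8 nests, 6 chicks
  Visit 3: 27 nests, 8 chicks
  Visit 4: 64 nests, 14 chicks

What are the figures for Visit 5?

Nests: perfect cubes: 1³, 2³, 3³, …, so 1, 8, 27, 64 → 125.
Chicks: 2, 6, 8, 14 → 22 (each term is the sum of the two before it).
Putting it together: 125 nests, 22 chicks.

125 nests, 22 chicks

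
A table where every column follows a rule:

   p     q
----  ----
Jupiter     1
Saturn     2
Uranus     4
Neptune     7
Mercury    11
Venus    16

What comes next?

Column p: runs through the planets Mercury→Neptune, so Jupiter, Saturn, Uranus, Neptune, Mercury, Venus → Earth.
Column q: differences are 1, 2, 3, … (increasing by 1 each time), so 1, 2, 4, 7, 11, 16 → 22.
Combining the parts gives Earth  22.

Earth  22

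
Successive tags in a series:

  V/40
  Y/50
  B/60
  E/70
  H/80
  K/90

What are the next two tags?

N/100, Q/110

Letter: V, Y, B, E, H, K → N → Q (letters move forward 3 places in the alphabet, wrapping Z→A).
Second component: +10 each step; 40, 50, 60, 70, 80, 90 → 100 → 110.
Putting the parts together: N/100 and then Q/110.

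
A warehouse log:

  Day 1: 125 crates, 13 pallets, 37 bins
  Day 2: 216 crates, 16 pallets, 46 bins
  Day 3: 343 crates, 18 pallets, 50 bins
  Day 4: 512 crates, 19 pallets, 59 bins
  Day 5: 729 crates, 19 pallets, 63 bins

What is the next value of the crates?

Crates — perfect cubes: 5³, 6³, 7³, …: 125, 216, 343, 512, 729 → 1000.
Pallets: 13, 16, 18, 19, 19 → 18 (differences are 3, 2, 1, … (decreasing by 1 each time)).
Bins: alternating steps +9, +4, +9, +4, …, so 37, 46, 50, 59, 63 → 72.

1000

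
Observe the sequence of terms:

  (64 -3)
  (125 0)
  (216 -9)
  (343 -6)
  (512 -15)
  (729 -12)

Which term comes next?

(1000 -21)

First value: perfect cubes: 4³, 5³, 6³, …, so 64, 125, 216, 343, 512, 729 → 1000.
Second value: alternating steps +3, −9, +3, −9, …, so -3, 0, -9, -6, -15, -12 → -21.
Putting it together: (1000 -21).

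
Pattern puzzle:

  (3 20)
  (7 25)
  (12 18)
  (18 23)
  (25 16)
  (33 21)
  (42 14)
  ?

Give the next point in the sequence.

First component: 3, 7, 12, 18, 25, 33, 42 → 52 (differences are 4, 5, 6, … (increasing by 1 each time)).
Second component: alternating steps +5, −7, +5, −7, …; 20, 25, 18, 23, 16, 21, 14 → 19.
Combining the parts gives (52 19).

(52 19)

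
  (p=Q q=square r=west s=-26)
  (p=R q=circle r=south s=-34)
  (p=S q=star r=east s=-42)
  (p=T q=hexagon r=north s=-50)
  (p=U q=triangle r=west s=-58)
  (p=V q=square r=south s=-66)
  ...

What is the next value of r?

east

For the p, letters move forward 1 place in the alphabet: Q, R, S, T, U, V → W.
For the q, repeats square → circle → star → hexagon → triangle: square, circle, star, hexagon, triangle, square → circle.
R: repeats west → south → east → north, so west, south, east, north, west, south → east.
S: -26, -34, -42, -50, -58, -66 → -74 (−8 each step).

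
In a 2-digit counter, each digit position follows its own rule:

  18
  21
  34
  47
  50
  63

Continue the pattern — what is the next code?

For the first digit, +1 each step, mod 10: 1, 2, 3, 4, 5, 6 → 7.
Second digit: 8, 1, 4, 7, 0, 3 → 6 (+3 each step, mod 10).
So the next code is 76.

76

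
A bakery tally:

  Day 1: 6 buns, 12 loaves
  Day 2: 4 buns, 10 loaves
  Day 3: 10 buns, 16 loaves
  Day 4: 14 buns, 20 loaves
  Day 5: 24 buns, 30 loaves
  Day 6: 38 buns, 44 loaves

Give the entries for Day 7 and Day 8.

Buns — each term is the sum of the two before it: 6, 4, 10, 14, 24, 38 → 62 → 100.
Loaves: always 6 more than the buns; 12, 10, 16, 20, 30, 44 → 68 → 106.
Putting the parts together: 62 buns, 68 loaves and then 100 buns, 106 loaves.

62 buns, 68 loaves; 100 buns, 106 loaves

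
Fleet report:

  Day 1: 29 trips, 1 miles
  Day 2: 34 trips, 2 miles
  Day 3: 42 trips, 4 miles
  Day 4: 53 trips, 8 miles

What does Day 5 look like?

Trips: differences are 5, 8, 11, … (increasing by 3 each time); 29, 34, 42, 53 → 67.
Miles — ×2 each step: 1, 2, 4, 8 → 16.
Combining the parts gives 67 trips, 16 miles.

67 trips, 16 miles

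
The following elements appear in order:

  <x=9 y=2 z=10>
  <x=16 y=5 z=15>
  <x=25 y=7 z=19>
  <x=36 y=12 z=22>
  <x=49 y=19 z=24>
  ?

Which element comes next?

<x=64 y=31 z=25>

X goes 9, 16, 25, 36, 49 → 64 (perfect squares: 3², 4², 5², …).
Y — each term is the sum of the two before it: 2, 5, 7, 12, 19 → 31.
Z goes 10, 15, 19, 22, 24 → 25 (differences are 5, 4, 3, … (decreasing by 1 each time)).
Combining the parts gives <x=64 y=31 z=25>.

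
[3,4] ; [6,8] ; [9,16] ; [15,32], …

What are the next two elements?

[24,64], [39,128]

First component: each term is the sum of the two before it, so 3, 6, 9, 15 → 24 → 39.
Second component: ×2 each step, so 4, 8, 16, 32 → 64 → 128.
So the next two elements are [24,64] and [39,128].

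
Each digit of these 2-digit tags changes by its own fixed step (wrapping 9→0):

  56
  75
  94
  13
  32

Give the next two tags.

51, 70

First digit: +2 each step, mod 10, so 5, 7, 9, 1, 3 → 5 → 7.
Second digit: 6, 5, 4, 3, 2 → 1 → 0 (−1 each step, mod 10).
Putting the parts together: 51 and then 70.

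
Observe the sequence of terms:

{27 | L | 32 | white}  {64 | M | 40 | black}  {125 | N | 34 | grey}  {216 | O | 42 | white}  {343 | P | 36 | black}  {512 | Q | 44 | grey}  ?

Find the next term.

First component — perfect cubes: 3³, 4³, 5³, …: 27, 64, 125, 216, 343, 512 → 729.
Letter goes L, M, N, O, P, Q → R (letters move forward 1 place in the alphabet).
Third component: alternating steps +8, −6, +8, −6, …; 32, 40, 34, 42, 36, 44 → 38.
For the shade, repeats white → black → grey: white, black, grey, white, black, grey → white.
Putting it together: {729 | R | 38 | white}.

{729 | R | 38 | white}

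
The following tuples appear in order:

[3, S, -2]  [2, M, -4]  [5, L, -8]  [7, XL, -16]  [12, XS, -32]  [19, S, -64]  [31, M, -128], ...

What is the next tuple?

For the first value, each term is the sum of the two before it: 3, 2, 5, 7, 12, 19, 31 → 50.
For the size, repeats S → M → L → XL → XS: S, M, L, XL, XS, S, M → L.
Third value goes -2, -4, -8, -16, -32, -64, -128 → -256 (×2 each step).
Putting it together: [50, L, -256].

[50, L, -256]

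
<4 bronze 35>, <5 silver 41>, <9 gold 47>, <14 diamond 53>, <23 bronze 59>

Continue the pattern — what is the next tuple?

First slot — each term is the sum of the two before it: 4, 5, 9, 14, 23 → 37.
Rank goes bronze, silver, gold, diamond, bronze → silver (repeats bronze → silver → gold → diamond).
Third slot — +6 each step: 35, 41, 47, 53, 59 → 65.
Putting it together: <37 silver 65>.

<37 silver 65>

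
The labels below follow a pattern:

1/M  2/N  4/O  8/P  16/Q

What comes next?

32/R

For the first component, ×2 each step: 1, 2, 4, 8, 16 → 32.
Letter: letters move forward 1 place in the alphabet; M, N, O, P, Q → R.
Combining the parts gives 32/R.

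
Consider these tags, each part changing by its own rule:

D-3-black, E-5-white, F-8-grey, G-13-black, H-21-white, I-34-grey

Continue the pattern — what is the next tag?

J-55-black

For the letter, letters move forward 1 place in the alphabet: D, E, F, G, H, I → J.
Second component goes 3, 5, 8, 13, 21, 34 → 55 (each term is the sum of the two before it).
Shade goes black, white, grey, black, white, grey → black (repeats black → white → grey).
So the next tag is J-55-black.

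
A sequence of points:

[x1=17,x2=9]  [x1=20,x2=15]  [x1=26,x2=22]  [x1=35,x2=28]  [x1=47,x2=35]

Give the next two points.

[x1=62,x2=41], [x1=80,x2=48]

For the x1, differences are 3, 6, 9, … (increasing by 3 each time): 17, 20, 26, 35, 47 → 62 → 80.
X2: alternating steps +6, +7, +6, +7, …, so 9, 15, 22, 28, 35 → 41 → 48.
Putting the parts together: [x1=62,x2=41] and then [x1=80,x2=48].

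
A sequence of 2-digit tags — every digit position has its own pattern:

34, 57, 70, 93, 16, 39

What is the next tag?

First digit goes 3, 5, 7, 9, 1, 3 → 5 (+2 each step, mod 10).
Second digit goes 4, 7, 0, 3, 6, 9 → 2 (+3 each step, mod 10).
Putting it together: 52.

52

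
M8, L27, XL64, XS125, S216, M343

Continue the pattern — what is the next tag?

L512

Size: repeats M → L → XL → XS → S; M, L, XL, XS, S, M → L.
Second component: 8, 27, 64, 125, 216, 343 → 512 (perfect cubes: 2³, 3³, 4³, …).
Putting it together: L512.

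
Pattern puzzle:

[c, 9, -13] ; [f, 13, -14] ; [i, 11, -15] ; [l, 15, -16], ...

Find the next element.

[o, 13, -17]

Letter: c, f, i, l → o (letters move forward 3 places in the alphabet).
Second component: 9, 13, 11, 15 → 13 (alternating steps +4, −2, +4, −2, …).
For the third component, −1 each step: -13, -14, -15, -16 → -17.
Putting it together: [o, 13, -17].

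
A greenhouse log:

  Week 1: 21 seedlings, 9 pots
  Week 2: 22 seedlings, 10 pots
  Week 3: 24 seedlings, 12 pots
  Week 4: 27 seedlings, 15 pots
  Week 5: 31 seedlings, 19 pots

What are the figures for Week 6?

For the seedlings, differences are 1, 2, 3, … (increasing by 1 each time): 21, 22, 24, 27, 31 → 36.
Pots — always 12 less than the seedlings: 9, 10, 12, 15, 19 → 24.
So the next record is 36 seedlings, 24 pots.

36 seedlings, 24 pots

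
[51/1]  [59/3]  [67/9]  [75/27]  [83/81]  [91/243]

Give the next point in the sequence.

[99/729]

For the first coordinate, +8 each step: 51, 59, 67, 75, 83, 91 → 99.
For the second coordinate, ×3 each step: 1, 3, 9, 27, 81, 243 → 729.
So the next point is [99/729].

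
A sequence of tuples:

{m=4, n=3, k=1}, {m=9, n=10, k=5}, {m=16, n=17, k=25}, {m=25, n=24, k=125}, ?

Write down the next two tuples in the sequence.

{m=36, n=31, k=625}, {m=49, n=38, k=3125}

M: 4, 9, 16, 25 → 36 → 49 (perfect squares: 2², 3², 4², …).
N: +7 each step, so 3, 10, 17, 24 → 31 → 38.
K — ×5 each step: 1, 5, 25, 125 → 625 → 3125.
Putting the parts together: {m=36, n=31, k=625} and then {m=49, n=38, k=3125}.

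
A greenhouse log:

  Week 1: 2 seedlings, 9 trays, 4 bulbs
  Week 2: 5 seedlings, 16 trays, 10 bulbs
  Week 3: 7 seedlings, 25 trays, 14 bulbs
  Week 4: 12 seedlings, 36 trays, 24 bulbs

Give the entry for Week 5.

Seedlings: each term is the sum of the two before it, so 2, 5, 7, 12 → 19.
Trays: 9, 16, 25, 36 → 49 (perfect squares: 3², 4², 5², …).
Bulbs goes 4, 10, 14, 24 → 38 (always 2 × the seedlings).
Combining the parts gives 19 seedlings, 49 trays, 38 bulbs.

19 seedlings, 49 trays, 38 bulbs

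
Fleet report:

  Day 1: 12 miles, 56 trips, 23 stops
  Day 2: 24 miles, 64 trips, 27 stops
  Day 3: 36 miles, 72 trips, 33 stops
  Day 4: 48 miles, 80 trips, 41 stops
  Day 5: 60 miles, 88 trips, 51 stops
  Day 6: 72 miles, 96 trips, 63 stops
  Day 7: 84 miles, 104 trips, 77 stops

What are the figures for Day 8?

96 miles, 112 trips, 93 stops

Miles: +12 each step, so 12, 24, 36, 48, 60, 72, 84 → 96.
Trips: 56, 64, 72, 80, 88, 96, 104 → 112 (+8 each step).
For the stops, differences are 4, 6, 8, … (increasing by 2 each time): 23, 27, 33, 41, 51, 63, 77 → 93.
So the next row is 96 miles, 112 trips, 93 stops.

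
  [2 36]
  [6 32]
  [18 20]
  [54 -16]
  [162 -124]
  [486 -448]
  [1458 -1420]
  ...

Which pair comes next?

For the first coordinate, ×3 each step: 2, 6, 18, 54, 162, 486, 1458 → 4374.
Second coordinate: together with the first coordinate always sums to 38; 36, 32, 20, -16, -124, -448, -1420 → -4336.
Combining the parts gives [4374 -4336].

[4374 -4336]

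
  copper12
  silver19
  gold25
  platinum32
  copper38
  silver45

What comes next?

Metal goes copper, silver, gold, platinum, copper, silver → gold (repeats copper → silver → gold → platinum).
Second component — alternating steps +7, +6, +7, +6, …: 12, 19, 25, 32, 38, 45 → 51.
Combining the parts gives gold51.

gold51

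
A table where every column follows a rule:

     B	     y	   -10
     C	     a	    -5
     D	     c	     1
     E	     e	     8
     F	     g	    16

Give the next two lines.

First letter: letters move forward 1 place in the alphabet; B, C, D, E, F → G → H.
For the second letter, letters move forward 2 places in the alphabet, wrapping Z→A: y, a, c, e, g → i → k.
Third component: differences are 5, 6, 7, … (increasing by 1 each time); -10, -5, 1, 8, 16 → 25 → 35.
Putting the parts together: G  i  25 and then H  k  35.

G  i  25; H  k  35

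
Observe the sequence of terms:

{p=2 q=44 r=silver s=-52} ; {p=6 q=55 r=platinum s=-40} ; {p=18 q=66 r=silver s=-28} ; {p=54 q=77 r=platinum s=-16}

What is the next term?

P goes 2, 6, 18, 54 → 162 (×3 each step).
Q: 44, 55, 66, 77 → 88 (+11 each step).
R: silver, platinum, silver, platinum → silver (alternates silver ↔ platinum).
S goes -52, -40, -28, -16 → -4 (+12 each step).
Combining the parts gives {p=162 q=88 r=silver s=-4}.

{p=162 q=88 r=silver s=-4}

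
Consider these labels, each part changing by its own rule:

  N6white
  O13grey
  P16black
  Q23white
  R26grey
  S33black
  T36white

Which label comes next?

U43grey

Letter goes N, O, P, Q, R, S, T → U (letters move forward 1 place in the alphabet).
For the second component, alternating steps +7, +3, +7, +3, …: 6, 13, 16, 23, 26, 33, 36 → 43.
Shade: white, grey, black, white, grey, black, white → grey (repeats white → grey → black).
Combining the parts gives U43grey.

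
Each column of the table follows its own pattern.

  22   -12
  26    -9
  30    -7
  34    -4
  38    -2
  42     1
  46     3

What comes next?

First component: 22, 26, 30, 34, 38, 42, 46 → 50 (+4 each step).
Second component — alternating steps +3, +2, +3, +2, …: -12, -9, -7, -4, -2, 1, 3 → 6.
Putting it together: 50  6.

50  6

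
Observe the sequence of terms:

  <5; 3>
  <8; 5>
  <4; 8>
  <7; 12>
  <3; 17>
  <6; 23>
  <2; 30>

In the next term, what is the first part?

First part: 5, 8, 4, 7, 3, 6, 2 → 5 (alternating steps +3, −4, +3, −4, …).

5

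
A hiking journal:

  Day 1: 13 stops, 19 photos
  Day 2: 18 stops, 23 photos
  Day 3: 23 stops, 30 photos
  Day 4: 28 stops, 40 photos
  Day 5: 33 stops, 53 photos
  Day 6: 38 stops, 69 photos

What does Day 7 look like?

Stops: +5 each step, so 13, 18, 23, 28, 33, 38 → 43.
Photos: differences are 4, 7, 10, … (increasing by 3 each time); 19, 23, 30, 40, 53, 69 → 88.
Putting it together: 43 stops, 88 photos.

43 stops, 88 photos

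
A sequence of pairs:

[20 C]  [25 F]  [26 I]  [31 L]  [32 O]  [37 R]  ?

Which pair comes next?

[38 U]

First part: alternating steps +5, +1, +5, +1, …; 20, 25, 26, 31, 32, 37 → 38.
Letter — letters move forward 3 places in the alphabet: C, F, I, L, O, R → U.
Combining the parts gives [38 U].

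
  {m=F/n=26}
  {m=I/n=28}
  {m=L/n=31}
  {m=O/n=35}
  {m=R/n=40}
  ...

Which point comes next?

M goes F, I, L, O, R → U (letters move forward 3 places in the alphabet).
N — differences are 2, 3, 4, … (increasing by 1 each time): 26, 28, 31, 35, 40 → 46.
Combining the parts gives {m=U/n=46}.

{m=U/n=46}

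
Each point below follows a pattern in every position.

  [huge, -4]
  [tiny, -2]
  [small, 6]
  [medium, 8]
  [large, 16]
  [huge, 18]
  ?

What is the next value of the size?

Size — repeats huge → tiny → small → medium → large: huge, tiny, small, medium, large, huge → tiny.

tiny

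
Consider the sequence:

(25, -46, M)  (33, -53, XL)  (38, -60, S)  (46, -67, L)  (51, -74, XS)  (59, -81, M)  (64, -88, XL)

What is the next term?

For the first part, alternating steps +8, +5, +8, +5, …: 25, 33, 38, 46, 51, 59, 64 → 72.
Second part: −7 each step, so -46, -53, -60, -67, -74, -81, -88 → -95.
Size goes M, XL, S, L, XS, M, XL → S (repeats M → XL → S → L → XS).
Putting it together: (72, -95, S).

(72, -95, S)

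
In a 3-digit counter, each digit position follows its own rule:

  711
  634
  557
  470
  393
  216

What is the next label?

139

First digit: 7, 6, 5, 4, 3, 2 → 1 (−1 each step, mod 10).
Second digit: +2 each step, mod 10; 1, 3, 5, 7, 9, 1 → 3.
Third digit: 1, 4, 7, 0, 3, 6 → 9 (+3 each step, mod 10).
So the next label is 139.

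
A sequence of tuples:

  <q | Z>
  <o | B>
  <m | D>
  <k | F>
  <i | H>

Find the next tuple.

First letter: letters move back 2 places in the alphabet, so q, o, m, k, i → g.
Second letter: Z, B, D, F, H → J (letters move forward 2 places in the alphabet, wrapping Z→A).
Combining the parts gives <g | J>.

<g | J>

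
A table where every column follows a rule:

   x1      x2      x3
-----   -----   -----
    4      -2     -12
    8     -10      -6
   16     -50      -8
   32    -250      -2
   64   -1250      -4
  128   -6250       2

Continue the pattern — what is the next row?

256  -31250  0

Column x1: ×2 each step, so 4, 8, 16, 32, 64, 128 → 256.
For the column x2, ×5 each step: -2, -10, -50, -250, -1250, -6250 → -31250.
Column x3: -12, -6, -8, -2, -4, 2 → 0 (alternating steps +6, −2, +6, −2, …).
So the next row is 256  -31250  0.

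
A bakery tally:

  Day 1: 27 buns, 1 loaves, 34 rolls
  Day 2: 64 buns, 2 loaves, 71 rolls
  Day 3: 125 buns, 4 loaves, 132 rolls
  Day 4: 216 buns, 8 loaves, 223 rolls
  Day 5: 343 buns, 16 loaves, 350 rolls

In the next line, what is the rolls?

519

For the buns, perfect cubes: 3³, 4³, 5³, …: 27, 64, 125, 216, 343 → 512.
Rolls: always 7 more than the buns; 34, 71, 132, 223, 350 → 519.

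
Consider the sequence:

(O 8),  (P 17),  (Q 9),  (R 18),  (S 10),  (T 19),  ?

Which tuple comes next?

Letter: letters move forward 1 place in the alphabet, so O, P, Q, R, S, T → U.
Second slot goes 8, 17, 9, 18, 10, 19 → 11 (alternating steps +9, −8, +9, −8, …).
So the next tuple is (U 11).

(U 11)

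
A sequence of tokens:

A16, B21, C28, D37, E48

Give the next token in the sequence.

Letter — letters move forward 1 place in the alphabet: A, B, C, D, E → F.
Second component: differences are 5, 7, 9, … (increasing by 2 each time); 16, 21, 28, 37, 48 → 61.
So the next token is F61.

F61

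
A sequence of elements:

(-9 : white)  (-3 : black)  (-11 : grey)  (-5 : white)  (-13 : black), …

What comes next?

(-7 : grey)

First slot: -9, -3, -11, -5, -13 → -7 (alternating steps +6, −8, +6, −8, …).
For the shade, repeats white → black → grey: white, black, grey, white, black → grey.
Putting it together: (-7 : grey).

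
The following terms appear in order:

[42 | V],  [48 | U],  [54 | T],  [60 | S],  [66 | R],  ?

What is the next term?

First value: +6 each step; 42, 48, 54, 60, 66 → 72.
Letter goes V, U, T, S, R → Q (letters move back 1 place in the alphabet).
Putting it together: [72 | Q].

[72 | Q]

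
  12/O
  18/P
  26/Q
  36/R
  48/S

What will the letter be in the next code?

T

First component: differences are 6, 8, 10, … (increasing by 2 each time), so 12, 18, 26, 36, 48 → 62.
Letter: letters move forward 1 place in the alphabet, so O, P, Q, R, S → T.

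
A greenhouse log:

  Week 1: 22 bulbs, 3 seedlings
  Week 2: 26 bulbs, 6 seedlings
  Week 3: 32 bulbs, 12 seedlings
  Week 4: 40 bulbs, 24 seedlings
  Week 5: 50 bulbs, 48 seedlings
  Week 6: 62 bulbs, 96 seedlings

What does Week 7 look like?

Bulbs goes 22, 26, 32, 40, 50, 62 → 76 (differences are 4, 6, 8, … (increasing by 2 each time)).
Seedlings: 3, 6, 12, 24, 48, 96 → 192 (×2 each step).
Putting it together: 76 bulbs, 192 seedlings.

76 bulbs, 192 seedlings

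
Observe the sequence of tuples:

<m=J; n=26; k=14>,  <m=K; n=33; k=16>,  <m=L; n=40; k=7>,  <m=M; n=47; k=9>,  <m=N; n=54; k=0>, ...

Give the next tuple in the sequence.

M — letters move forward 1 place in the alphabet: J, K, L, M, N → O.
N goes 26, 33, 40, 47, 54 → 61 (+7 each step).
K: 14, 16, 7, 9, 0 → 2 (alternating steps +2, −9, +2, −9, …).
So the next tuple is <m=O; n=61; k=2>.

<m=O; n=61; k=2>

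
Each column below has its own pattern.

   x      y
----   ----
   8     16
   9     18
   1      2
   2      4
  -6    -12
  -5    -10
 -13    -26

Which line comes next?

For the column x, alternating steps +1, −8, +1, −8, …: 8, 9, 1, 2, -6, -5, -13 → -12.
Column y goes 16, 18, 2, 4, -12, -10, -26 → -24 (always 2 × the column x).
So the next line is -12  -24.

-12  -24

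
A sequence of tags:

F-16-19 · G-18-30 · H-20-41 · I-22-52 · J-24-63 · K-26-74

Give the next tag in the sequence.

L-28-85

Letter goes F, G, H, I, J, K → L (letters move forward 1 place in the alphabet).
Second component: +2 each step, so 16, 18, 20, 22, 24, 26 → 28.
Third component goes 19, 30, 41, 52, 63, 74 → 85 (+11 each step).
So the next tag is L-28-85.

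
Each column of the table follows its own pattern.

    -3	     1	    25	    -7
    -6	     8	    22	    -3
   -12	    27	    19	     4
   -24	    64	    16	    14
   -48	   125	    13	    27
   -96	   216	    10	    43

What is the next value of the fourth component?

62

Fourth component: -7, -3, 4, 14, 27, 43 → 62 (differences are 4, 7, 10, … (increasing by 3 each time)).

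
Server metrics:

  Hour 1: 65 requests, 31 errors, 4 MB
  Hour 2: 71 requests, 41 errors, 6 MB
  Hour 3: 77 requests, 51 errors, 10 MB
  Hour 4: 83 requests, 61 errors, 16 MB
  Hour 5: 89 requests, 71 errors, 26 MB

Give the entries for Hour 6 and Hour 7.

95 requests, 81 errors, 42 MB; 101 requests, 91 errors, 68 MB

For the requests, +6 each step: 65, 71, 77, 83, 89 → 95 → 101.
Errors: 31, 41, 51, 61, 71 → 81 → 91 (+10 each step).
MB: 4, 6, 10, 16, 26 → 42 → 68 (each term is the sum of the two before it).
Putting the parts together: 95 requests, 81 errors, 42 MB and then 101 requests, 91 errors, 68 MB.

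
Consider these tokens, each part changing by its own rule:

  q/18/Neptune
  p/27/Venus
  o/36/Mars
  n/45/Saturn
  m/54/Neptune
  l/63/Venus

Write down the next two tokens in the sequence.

Letter — letters move back 1 place in the alphabet: q, p, o, n, m, l → k → j.
Second component goes 18, 27, 36, 45, 54, 63 → 72 → 81 (+9 each step).
Planet goes Neptune, Venus, Mars, Saturn, Neptune, Venus → Mars → Saturn (repeats Neptune → Venus → Mars → Saturn).
Putting the parts together: k/72/Mars and then j/81/Saturn.

k/72/Mars, j/81/Saturn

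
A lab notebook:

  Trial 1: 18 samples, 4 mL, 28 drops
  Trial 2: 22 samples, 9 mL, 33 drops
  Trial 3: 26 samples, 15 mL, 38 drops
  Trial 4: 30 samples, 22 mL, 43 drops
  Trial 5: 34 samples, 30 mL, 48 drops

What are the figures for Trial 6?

Samples — +4 each step: 18, 22, 26, 30, 34 → 38.
ML: differences are 5, 6, 7, … (increasing by 1 each time); 4, 9, 15, 22, 30 → 39.
Drops: 28, 33, 38, 43, 48 → 53 (+5 each step).
Combining the parts gives 38 samples, 39 mL, 53 drops.

38 samples, 39 mL, 53 drops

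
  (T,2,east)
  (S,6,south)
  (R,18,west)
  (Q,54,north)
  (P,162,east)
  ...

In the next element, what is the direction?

south

Direction: repeats east → south → west → north; east, south, west, north, east → south.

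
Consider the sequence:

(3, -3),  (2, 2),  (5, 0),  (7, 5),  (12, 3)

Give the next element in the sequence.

First component: each term is the sum of the two before it; 3, 2, 5, 7, 12 → 19.
Second component: -3, 2, 0, 5, 3 → 8 (alternating steps +5, −2, +5, −2, …).
Putting it together: (19, 8).

(19, 8)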